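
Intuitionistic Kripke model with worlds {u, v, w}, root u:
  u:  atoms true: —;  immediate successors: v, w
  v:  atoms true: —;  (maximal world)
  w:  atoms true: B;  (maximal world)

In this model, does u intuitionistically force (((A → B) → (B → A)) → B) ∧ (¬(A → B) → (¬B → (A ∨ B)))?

No

u ⊮ (((A → B) → (B → A)) → B) ∧ (¬(A → B) → (¬B → (A ∨ B))) since u fails ((A → B) → (B → A)) → B.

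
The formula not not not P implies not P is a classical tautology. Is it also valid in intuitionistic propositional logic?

This is triple-negation reduction, which is intuitionistically derivable.
Assume not not not P and suppose P. Then not not P (double-negation introduction), contradicting not not not P. So not P.

Yes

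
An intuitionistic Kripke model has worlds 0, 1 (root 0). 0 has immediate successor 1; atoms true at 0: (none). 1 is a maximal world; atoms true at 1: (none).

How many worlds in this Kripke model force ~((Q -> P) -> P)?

2

0: forces it.
1: forces it.
Worlds forcing the formula: {0, 1}.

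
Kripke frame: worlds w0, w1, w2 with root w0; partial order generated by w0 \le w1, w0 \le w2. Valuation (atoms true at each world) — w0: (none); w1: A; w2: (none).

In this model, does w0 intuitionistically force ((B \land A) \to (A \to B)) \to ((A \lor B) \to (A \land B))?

w0 \nVdash ((B \land A) \to (A \to B)) \to ((A \lor B) \to (A \land B)): already at w0 itself, w0 \Vdash (B \land A) \to (A \to B) but w0 \nVdash (A \lor B) \to (A \land B).
w0 \nVdash (A \lor B) \to (A \land B): at the accessible world w1, w1 \Vdash A \lor B but w1 \nVdash A \land B.
w1 \nVdash A \land B since w1 fails B.

No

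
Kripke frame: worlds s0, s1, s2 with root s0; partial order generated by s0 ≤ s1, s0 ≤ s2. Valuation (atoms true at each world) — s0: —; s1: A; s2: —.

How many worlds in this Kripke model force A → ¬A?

s0: does not force it — s0 ⊮ A → ¬A: at the accessible world s1, s1 ⊩ A but s1 ⊮ ¬A.
s1: does not force it — s1 ⊮ A → ¬A: already at s1 itself, s1 ⊩ A but s1 ⊮ ¬A.
s2: forces it.
Worlds forcing the formula: {s2}.

1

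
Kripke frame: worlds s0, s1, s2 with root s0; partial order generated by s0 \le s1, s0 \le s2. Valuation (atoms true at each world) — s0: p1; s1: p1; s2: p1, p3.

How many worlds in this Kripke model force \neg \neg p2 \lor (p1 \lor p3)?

s0: forces it.
s1: forces it.
s2: forces it.
Worlds forcing the formula: {s0, s1, s2}.

3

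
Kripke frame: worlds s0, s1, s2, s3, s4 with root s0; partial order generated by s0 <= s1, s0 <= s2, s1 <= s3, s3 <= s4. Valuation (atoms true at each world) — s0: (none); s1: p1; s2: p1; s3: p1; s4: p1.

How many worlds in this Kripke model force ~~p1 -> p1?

s0: does not force it — s0 ||-/- ~~p1 -> p1: already at s0 itself, s0 ||- ~~p1 but s0 ||-/- p1.
s1: forces it.
s2: forces it.
s3: forces it.
s4: forces it.
Worlds forcing the formula: {s1, s2, s3, s4}.

4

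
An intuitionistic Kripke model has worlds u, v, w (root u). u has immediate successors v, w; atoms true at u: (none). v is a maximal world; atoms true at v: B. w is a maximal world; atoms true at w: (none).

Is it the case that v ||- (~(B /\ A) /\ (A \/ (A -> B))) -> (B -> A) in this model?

No

v ||-/- (~(B /\ A) /\ (A \/ (A -> B))) -> (B -> A): already at v itself, v ||- ~(B /\ A) /\ (A \/ (A -> B)) but v ||-/- B -> A.
v ||-/- B -> A: already at v itself, v ||- B but v ||-/- A.
v lacks atom A, so v ||-/- A.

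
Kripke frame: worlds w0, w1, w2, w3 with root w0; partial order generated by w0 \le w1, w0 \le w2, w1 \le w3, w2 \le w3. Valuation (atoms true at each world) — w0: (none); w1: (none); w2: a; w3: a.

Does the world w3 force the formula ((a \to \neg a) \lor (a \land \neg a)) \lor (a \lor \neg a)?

w3 \Vdash ((a \to \neg a) \lor (a \land \neg a)) \lor (a \lor \neg a) via the disjunct a \lor \neg a.

Yes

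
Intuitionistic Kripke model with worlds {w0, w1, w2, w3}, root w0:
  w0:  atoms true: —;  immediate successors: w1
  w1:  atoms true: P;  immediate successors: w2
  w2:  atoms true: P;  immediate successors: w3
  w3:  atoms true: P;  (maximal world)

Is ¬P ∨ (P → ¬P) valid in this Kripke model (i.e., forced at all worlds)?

Not every world: w0 ⊮ ¬P ∨ (P → ¬P).
w0 ⊮ ¬P ∨ (P → ¬P): neither disjunct is forced at w0.
w0 ⊮ ¬P since w1 is accessible from w0 and w1 ⊩ P.

No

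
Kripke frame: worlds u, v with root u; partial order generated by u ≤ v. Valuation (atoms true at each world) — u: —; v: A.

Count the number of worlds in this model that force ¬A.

u: does not force it — u ⊮ ¬A since v is accessible from u and v ⊩ A.
v: does not force it — v ⊮ ¬A since v is accessible from v and v ⊩ A.
Worlds forcing the formula: { }.

0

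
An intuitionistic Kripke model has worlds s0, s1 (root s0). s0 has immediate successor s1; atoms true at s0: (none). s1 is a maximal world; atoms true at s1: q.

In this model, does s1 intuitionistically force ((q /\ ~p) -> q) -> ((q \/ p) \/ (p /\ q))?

Yes

s1 ||- ((q /\ ~p) -> q) -> ((q \/ p) \/ (p /\ q)): every world accessible from s1 that forces (q /\ ~p) -> q (namely s1) also forces (q \/ p) \/ (p /\ q).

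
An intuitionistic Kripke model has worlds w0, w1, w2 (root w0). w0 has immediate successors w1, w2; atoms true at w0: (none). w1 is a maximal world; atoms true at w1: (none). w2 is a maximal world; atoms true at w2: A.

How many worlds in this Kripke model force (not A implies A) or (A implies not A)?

w0: does not force it — w0 does not force (not A implies A) or (A implies not A): neither disjunct is forced at w0.
w1: forces it.
w2: forces it.
Worlds forcing the formula: {w1, w2}.

2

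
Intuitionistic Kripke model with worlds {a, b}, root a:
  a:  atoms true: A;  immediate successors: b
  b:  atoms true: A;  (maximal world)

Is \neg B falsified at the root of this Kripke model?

No

a \Vdash \neg B: no world accessible from a forces B.
So the root a forces \neg B; the model is not a countermodel.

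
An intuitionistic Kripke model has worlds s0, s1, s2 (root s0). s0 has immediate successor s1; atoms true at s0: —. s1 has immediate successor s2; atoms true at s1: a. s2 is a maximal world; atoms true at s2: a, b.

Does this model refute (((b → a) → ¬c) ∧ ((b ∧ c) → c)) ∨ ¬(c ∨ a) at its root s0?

No

s0 ⊩ (((b → a) → ¬c) ∧ ((b ∧ c) → c)) ∨ ¬(c ∨ a) via the disjunct ((b → a) → ¬c) ∧ ((b ∧ c) → c).
So the root s0 forces (((b → a) → ¬c) ∧ ((b ∧ c) → c)) ∨ ¬(c ∨ a); the model is not a countermodel.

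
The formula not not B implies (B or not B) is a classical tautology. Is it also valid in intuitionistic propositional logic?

This is a variant of double-negation elimination (deriving excluded middle from double negation), which is not intuitionistically valid.
A Kripke countermodel: worlds u, v; order generated by u <= v; atoms true at each world — u:{}; v:{B}.
u does not force not not B implies (B or not B): already at u itself, u forces not not B but u does not force B or not B.
u does not force B or not B: neither disjunct is forced at u.
u lacks atom B, so u does not force B.
So the root u does not force the formula.

No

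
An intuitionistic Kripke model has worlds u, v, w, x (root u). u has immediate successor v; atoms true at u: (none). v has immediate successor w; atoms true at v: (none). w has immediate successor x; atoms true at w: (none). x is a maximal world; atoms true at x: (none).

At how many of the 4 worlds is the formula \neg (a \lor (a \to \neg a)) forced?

0

u: does not force it — u \nVdash \neg (a \lor (a \to \neg a)) since u is accessible from u and u \Vdash a \lor (a \to \neg a).
v: does not force it — v \nVdash \neg (a \lor (a \to \neg a)) since v is accessible from v and v \Vdash a \lor (a \to \neg a).
w: does not force it.
x: does not force it.
Worlds forcing the formula: { }.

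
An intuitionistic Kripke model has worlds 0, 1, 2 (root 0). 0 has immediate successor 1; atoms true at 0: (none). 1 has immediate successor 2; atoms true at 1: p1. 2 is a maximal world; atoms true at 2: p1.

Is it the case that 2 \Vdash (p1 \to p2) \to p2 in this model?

2 \Vdash (p1 \to p2) \to p2 vacuously: no world accessible from 2 forces the antecedent p1 \to p2.

Yes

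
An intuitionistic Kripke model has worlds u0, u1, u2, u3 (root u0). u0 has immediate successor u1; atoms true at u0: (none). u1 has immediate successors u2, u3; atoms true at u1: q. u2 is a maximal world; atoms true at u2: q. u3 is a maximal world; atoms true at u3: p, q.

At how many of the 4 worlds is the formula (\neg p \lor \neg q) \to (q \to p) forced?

u0: does not force it — u0 \nVdash (\neg p \lor \neg q) \to (q \to p): at the accessible world u2, u2 \Vdash \neg p \lor \neg q but u2 \nVdash q \to p.
u1: does not force it — u1 \nVdash (\neg p \lor \neg q) \to (q \to p): at the accessible world u2, u2 \Vdash \neg p \lor \neg q but u2 \nVdash q \to p.
u2: does not force it — u2 \nVdash (\neg p \lor \neg q) \to (q \to p): already at u2 itself, u2 \Vdash \neg p \lor \neg q but u2 \nVdash q \to p.
u3: forces it.
Worlds forcing the formula: {u3}.

1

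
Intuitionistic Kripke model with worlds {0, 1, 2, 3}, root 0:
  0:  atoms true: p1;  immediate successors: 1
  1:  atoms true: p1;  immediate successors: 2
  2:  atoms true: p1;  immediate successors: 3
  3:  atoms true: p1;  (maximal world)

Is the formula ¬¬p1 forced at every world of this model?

0 ⊩ ¬¬p1: no world accessible from 0 forces ¬p1.
Since the root 0 forces ¬¬p1 and forcing is persistent (monotone upward), every world forces it.

Yes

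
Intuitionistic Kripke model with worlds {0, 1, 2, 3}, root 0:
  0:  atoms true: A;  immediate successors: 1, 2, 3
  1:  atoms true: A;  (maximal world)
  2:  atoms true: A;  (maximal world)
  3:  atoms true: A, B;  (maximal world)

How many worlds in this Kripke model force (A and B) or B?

0: does not force it — 0 does not force (A and B) or B: neither disjunct is forced at 0.
1: does not force it.
2: does not force it.
3: forces it.
Worlds forcing the formula: {3}.

1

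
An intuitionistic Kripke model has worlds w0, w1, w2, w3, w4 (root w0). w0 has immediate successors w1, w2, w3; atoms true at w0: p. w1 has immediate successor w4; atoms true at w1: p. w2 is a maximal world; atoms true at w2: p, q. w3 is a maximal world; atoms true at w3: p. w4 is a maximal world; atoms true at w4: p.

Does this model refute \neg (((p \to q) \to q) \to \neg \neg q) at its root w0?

w0 \nVdash \neg (((p \to q) \to q) \to \neg \neg q) since w2 is accessible from w0 and w2 \Vdash ((p \to q) \to q) \to \neg \neg q.
w2 \Vdash ((p \to q) \to q) \to \neg \neg q: every world accessible from w2 that forces (p \to q) \to q (namely w2) also forces \neg \neg q.
So the root w0 does not force \neg (((p \to q) \to q) \to \neg \neg q); the model is a countermodel.

Yes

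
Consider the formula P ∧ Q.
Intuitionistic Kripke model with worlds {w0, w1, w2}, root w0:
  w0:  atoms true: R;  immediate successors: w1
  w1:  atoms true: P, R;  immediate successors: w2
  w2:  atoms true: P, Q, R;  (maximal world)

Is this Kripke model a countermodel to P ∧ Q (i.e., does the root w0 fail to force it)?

w0 ⊮ P ∧ Q since w0 fails P.
So the root w0 does not force P ∧ Q; the model is a countermodel.

Yes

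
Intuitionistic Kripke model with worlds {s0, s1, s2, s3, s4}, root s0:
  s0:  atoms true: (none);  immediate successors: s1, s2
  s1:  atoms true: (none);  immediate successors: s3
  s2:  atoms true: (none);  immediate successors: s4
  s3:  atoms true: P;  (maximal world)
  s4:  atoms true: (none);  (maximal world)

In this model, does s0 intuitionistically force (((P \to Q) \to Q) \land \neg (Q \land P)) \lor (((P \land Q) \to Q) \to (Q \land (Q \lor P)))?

No

s0 \nVdash (((P \to Q) \to Q) \land \neg (Q \land P)) \lor (((P \land Q) \to Q) \to (Q \land (Q \lor P))): neither disjunct is forced at s0.
s0 \nVdash ((P \to Q) \to Q) \land \neg (Q \land P) since s0 fails (P \to Q) \to Q.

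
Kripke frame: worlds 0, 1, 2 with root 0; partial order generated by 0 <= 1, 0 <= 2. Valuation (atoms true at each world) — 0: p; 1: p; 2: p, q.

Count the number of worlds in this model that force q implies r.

0: does not force it — 0 does not force q implies r: at the accessible world 2, 2 forces q but 2 does not force r.
1: forces it.
2: does not force it.
Worlds forcing the formula: {1}.

1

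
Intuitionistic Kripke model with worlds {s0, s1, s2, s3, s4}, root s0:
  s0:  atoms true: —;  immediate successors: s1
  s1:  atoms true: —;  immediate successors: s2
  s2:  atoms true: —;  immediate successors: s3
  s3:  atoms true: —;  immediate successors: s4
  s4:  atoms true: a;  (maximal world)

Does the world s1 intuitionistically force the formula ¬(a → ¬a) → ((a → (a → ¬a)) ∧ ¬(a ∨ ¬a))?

s1 ⊮ ¬(a → ¬a) → ((a → (a → ¬a)) ∧ ¬(a ∨ ¬a)): already at s1 itself, s1 ⊩ ¬(a → ¬a) but s1 ⊮ (a → (a → ¬a)) ∧ ¬(a ∨ ¬a).
s1 ⊮ (a → (a → ¬a)) ∧ ¬(a ∨ ¬a) since s1 fails a → (a → ¬a).

No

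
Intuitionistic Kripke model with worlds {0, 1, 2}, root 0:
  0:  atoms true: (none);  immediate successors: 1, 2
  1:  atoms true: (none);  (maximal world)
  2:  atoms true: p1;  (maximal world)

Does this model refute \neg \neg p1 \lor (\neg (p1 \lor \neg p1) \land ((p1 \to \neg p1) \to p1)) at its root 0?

0 \nVdash \neg \neg p1 \lor (\neg (p1 \lor \neg p1) \land ((p1 \to \neg p1) \to p1)): neither disjunct is forced at 0.
0 \nVdash \neg \neg p1 since 1 is accessible from 0 and 1 \Vdash \neg p1.
1 \Vdash \neg p1: no world accessible from 1 forces p1.
So the root 0 does not force \neg \neg p1 \lor (\neg (p1 \lor \neg p1) \land ((p1 \to \neg p1) \to p1)); the model is a countermodel.

Yes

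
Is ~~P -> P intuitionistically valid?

No

This is double-negation elimination, which is not intuitionistically valid.
A Kripke countermodel: worlds u, v; order generated by u <= v; atoms true at each world — u:{}; v:{P}.
u ||-/- ~~P -> P: already at u itself, u ||- ~~P but u ||-/- P.
u lacks atom P, so u ||-/- P.
So the root u does not force the formula.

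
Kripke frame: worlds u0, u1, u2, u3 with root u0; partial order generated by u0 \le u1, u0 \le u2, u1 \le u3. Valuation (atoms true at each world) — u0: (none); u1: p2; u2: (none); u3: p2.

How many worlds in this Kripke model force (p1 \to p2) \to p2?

2

u0: does not force it — u0 \nVdash (p1 \to p2) \to p2: already at u0 itself, u0 \Vdash p1 \to p2 but u0 \nVdash p2.
u1: forces it.
u2: does not force it — u2 \nVdash (p1 \to p2) \to p2: already at u2 itself, u2 \Vdash p1 \to p2 but u2 \nVdash p2.
u3: forces it.
Worlds forcing the formula: {u1, u3}.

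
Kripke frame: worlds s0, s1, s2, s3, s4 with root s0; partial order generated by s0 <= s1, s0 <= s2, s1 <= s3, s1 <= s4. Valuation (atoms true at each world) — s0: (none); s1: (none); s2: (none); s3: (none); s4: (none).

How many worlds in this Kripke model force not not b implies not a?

s0: forces it.
s1: forces it.
s2: forces it.
s3: forces it.
s4: forces it.
Worlds forcing the formula: {s0, s1, s2, s3, s4}.

5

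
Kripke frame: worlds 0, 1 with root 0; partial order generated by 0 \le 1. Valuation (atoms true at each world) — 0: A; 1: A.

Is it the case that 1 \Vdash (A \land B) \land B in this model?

1 \nVdash (A \land B) \land B since 1 fails A \land B.

No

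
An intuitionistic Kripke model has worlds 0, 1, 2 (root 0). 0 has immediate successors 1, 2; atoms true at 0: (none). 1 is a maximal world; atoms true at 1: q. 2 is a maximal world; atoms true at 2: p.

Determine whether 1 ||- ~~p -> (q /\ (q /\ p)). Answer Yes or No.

1 ||- ~~p -> (q /\ (q /\ p)) vacuously: no world accessible from 1 forces the antecedent ~~p.

Yes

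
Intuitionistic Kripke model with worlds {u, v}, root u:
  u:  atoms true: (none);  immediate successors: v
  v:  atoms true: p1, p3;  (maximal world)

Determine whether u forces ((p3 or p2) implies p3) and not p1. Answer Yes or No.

No

u does not force ((p3 or p2) implies p3) and not p1 since u fails not p1.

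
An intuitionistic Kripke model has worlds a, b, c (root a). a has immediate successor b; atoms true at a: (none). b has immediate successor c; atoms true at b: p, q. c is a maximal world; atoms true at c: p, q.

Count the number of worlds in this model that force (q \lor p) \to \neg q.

0

a: does not force it — a \nVdash (q \lor p) \to \neg q: at the accessible world b, b \Vdash q \lor p but b \nVdash \neg q.
b: does not force it.
c: does not force it.
Worlds forcing the formula: { }.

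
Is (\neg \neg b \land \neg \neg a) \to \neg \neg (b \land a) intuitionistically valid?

Yes

This is the distribution of double negation over conjunction, which is intuitionistically derivable.
Assume \neg \neg b, \neg \neg a, and \neg (b \land a). From b we'd get \neg a (since b \land a is refuted), contradicting \neg \neg a; so \neg b, contradicting \neg \neg b.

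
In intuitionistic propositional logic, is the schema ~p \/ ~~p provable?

No

This is the weak law of excluded middle, which is not intuitionistically valid.
A Kripke countermodel: worlds w0, w1, w2; order generated by w0 <= w1, w0 <= w2; atoms true at each world — w0:{}; w1:{p}; w2:{}.
w0 ||-/- ~p \/ ~~p: neither disjunct is forced at w0.
w0 ||-/- ~p since w1 is accessible from w0 and w1 ||- p.
So the root w0 does not force the formula.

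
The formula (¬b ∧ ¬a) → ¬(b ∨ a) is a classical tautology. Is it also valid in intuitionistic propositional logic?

Yes

This is a constructively valid De Morgan direction (conjunction of negations to negated disjunction), which is intuitionistically derivable.
If both ¬b and ¬a hold at a world, no accessible world forces b or forces a, so none forces b ∨ a.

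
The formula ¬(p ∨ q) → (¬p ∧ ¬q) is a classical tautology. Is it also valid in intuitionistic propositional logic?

This is a constructively valid De Morgan direction (negated disjunction to conjunction of negations), which is intuitionistically derivable.
From ¬(p ∨ q): if p held then p ∨ q would, contradiction — so ¬p; similarly ¬q.

Yes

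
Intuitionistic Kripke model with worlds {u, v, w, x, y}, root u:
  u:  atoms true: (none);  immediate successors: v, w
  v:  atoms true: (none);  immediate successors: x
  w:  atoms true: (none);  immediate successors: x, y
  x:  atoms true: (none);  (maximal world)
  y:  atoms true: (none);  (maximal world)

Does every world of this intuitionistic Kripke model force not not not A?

u forces not not not A: no world accessible from u forces not not A.
Since the root u forces not not not A and forcing is persistent (monotone upward), every world forces it.

Yes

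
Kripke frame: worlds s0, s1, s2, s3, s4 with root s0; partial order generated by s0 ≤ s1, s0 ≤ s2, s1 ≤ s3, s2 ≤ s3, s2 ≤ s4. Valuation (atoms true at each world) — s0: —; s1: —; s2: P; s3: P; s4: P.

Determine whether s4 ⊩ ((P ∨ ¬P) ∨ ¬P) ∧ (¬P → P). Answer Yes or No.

Yes

s4 ⊩ ((P ∨ ¬P) ∨ ¬P) ∧ (¬P → P) since s4 forces both conjuncts.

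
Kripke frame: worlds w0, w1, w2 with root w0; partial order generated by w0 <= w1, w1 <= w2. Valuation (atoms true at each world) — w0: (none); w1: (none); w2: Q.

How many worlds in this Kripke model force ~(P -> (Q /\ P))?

w0: does not force it — w0 ||-/- ~(P -> (Q /\ P)) since w0 is accessible from w0 and w0 ||- P -> (Q /\ P).
w1: does not force it — w1 ||-/- ~(P -> (Q /\ P)) since w1 is accessible from w1 and w1 ||- P -> (Q /\ P).
w2: does not force it — w2 ||-/- ~(P -> (Q /\ P)) since w2 is accessible from w2 and w2 ||- P -> (Q /\ P).
Worlds forcing the formula: { }.

0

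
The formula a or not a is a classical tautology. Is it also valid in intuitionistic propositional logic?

No

This is the law of excluded middle, which is not intuitionistically valid.
A Kripke countermodel: worlds u0, u1; order generated by u0 <= u1; atoms true at each world — u0:{}; u1:{a}.
u0 does not force a or not a: neither disjunct is forced at u0.
u0 lacks atom a, so u0 does not force a.
So the root u0 does not force the formula.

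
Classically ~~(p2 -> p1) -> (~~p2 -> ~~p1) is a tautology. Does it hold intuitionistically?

This is the distribution of double negation over implication, which is intuitionistically derivable.
Assume ~~(p2 -> p1) and ~~p2; suppose ~p1. Then p2 -> p1 would give ~p2 (by contraposition), contradicting ~~p2; so ~(p2 -> p1), contradicting ~~(p2 -> p1). Hence ~~p1.

Yes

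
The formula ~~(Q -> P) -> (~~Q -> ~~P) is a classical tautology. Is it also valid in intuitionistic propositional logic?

This is the distribution of double negation over implication, which is intuitionistically derivable.
Assume ~~(Q -> P) and ~~Q; suppose ~P. Then Q -> P would give ~Q (by contraposition), contradicting ~~Q; so ~(Q -> P), contradicting ~~(Q -> P). Hence ~~P.

Yes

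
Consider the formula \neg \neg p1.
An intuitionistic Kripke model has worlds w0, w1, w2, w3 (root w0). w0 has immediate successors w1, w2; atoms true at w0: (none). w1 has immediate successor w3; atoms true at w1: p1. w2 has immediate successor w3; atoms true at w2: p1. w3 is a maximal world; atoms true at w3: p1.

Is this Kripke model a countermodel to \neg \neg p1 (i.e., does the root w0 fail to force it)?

w0 \Vdash \neg \neg p1: no world accessible from w0 forces \neg p1.
So the root w0 forces \neg \neg p1; the model is not a countermodel.

No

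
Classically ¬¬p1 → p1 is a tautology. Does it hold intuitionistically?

No

This is double-negation elimination, which is not intuitionistically valid.
A Kripke countermodel: worlds s0, s1; order generated by s0 ≤ s1; atoms true at each world — s0:{}; s1:{p1}.
s0 ⊮ ¬¬p1 → p1: already at s0 itself, s0 ⊩ ¬¬p1 but s0 ⊮ p1.
s0 lacks atom p1, so s0 ⊮ p1.
So the root s0 does not force the formula.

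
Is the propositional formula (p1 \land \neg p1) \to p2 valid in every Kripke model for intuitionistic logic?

Yes

This is an instance of ex falso quodlibet, which is intuitionistically derivable.
No world can force both p1 and \neg p1, so the antecedent p1 \land \neg p1 is never forced and the implication holds vacuously at every world.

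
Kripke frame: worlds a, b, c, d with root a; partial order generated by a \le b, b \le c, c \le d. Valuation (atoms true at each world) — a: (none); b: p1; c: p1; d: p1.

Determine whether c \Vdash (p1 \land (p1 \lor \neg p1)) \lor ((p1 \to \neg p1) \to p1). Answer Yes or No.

Yes

c \Vdash (p1 \land (p1 \lor \neg p1)) \lor ((p1 \to \neg p1) \to p1) via the disjunct p1 \land (p1 \lor \neg p1).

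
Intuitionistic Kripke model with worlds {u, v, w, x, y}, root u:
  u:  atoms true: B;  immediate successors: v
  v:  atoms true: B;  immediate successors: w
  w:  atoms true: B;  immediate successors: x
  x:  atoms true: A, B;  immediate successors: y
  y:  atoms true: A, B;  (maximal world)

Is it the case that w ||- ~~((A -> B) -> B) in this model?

w ||- ~~((A -> B) -> B): no world accessible from w forces ~((A -> B) -> B).

Yes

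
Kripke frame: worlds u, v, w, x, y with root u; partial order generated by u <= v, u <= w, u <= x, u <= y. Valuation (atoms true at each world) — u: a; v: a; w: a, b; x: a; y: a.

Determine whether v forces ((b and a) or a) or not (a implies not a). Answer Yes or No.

Yes

v forces ((b and a) or a) or not (a implies not a) via the disjunct (b and a) or a.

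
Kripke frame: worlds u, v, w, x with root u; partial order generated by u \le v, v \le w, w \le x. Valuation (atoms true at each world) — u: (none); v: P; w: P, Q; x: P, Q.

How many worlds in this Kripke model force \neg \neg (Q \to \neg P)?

0

u: does not force it — u \nVdash \neg \neg (Q \to \neg P) since u is accessible from u and u \Vdash \neg (Q \to \neg P).
v: does not force it — v \nVdash \neg \neg (Q \to \neg P) since v is accessible from v and v \Vdash \neg (Q \to \neg P).
w: does not force it.
x: does not force it.
Worlds forcing the formula: { }.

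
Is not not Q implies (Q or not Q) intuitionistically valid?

This is a variant of double-negation elimination (deriving excluded middle from double negation), which is not intuitionistically valid.
A Kripke countermodel: worlds u, v; order generated by u <= v; atoms true at each world — u:{}; v:{Q}.
u does not force not not Q implies (Q or not Q): already at u itself, u forces not not Q but u does not force Q or not Q.
u does not force Q or not Q: neither disjunct is forced at u.
u lacks atom Q, so u does not force Q.
So the root u does not force the formula.

No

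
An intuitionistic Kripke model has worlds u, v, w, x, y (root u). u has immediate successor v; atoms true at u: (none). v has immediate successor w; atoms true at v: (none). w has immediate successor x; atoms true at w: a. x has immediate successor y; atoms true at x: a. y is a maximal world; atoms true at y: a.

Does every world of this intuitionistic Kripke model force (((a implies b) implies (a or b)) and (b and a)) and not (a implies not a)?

No

Not every world: u does not force (((a implies b) implies (a or b)) and (b and a)) and not (a implies not a).
u does not force (((a implies b) implies (a or b)) and (b and a)) and not (a implies not a) since u fails ((a implies b) implies (a or b)) and (b and a).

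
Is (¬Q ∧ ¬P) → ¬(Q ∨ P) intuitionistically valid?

Yes

This is a constructively valid De Morgan direction (conjunction of negations to negated disjunction), which is intuitionistically derivable.
If both ¬Q and ¬P hold at a world, no accessible world forces Q or forces P, so none forces Q ∨ P.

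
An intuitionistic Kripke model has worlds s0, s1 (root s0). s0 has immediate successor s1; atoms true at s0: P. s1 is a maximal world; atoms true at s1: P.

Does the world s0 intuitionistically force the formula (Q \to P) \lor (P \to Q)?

s0 \Vdash (Q \to P) \lor (P \to Q) via the disjunct Q \to P.

Yes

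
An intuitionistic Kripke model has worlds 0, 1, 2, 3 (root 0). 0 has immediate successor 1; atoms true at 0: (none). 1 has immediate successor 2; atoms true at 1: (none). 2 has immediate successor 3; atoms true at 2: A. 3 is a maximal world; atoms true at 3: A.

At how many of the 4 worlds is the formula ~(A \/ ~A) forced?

0: does not force it — 0 ||-/- ~(A \/ ~A) since 2 is accessible from 0 and 2 ||- A \/ ~A.
1: does not force it.
2: does not force it.
3: does not force it.
Worlds forcing the formula: { }.

0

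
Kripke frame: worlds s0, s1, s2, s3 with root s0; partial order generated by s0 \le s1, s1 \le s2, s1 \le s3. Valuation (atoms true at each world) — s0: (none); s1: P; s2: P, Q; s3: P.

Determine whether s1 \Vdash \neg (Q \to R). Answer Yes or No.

s1 \nVdash \neg (Q \to R) since s3 is accessible from s1 and s3 \Vdash Q \to R.
s3 \Vdash Q \to R vacuously: no world accessible from s3 forces the antecedent Q.

No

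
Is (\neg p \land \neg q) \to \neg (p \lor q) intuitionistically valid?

This is a constructively valid De Morgan direction (conjunction of negations to negated disjunction), which is intuitionistically derivable.
If both \neg p and \neg q hold at a world, no accessible world forces p or forces q, so none forces p \lor q.

Yes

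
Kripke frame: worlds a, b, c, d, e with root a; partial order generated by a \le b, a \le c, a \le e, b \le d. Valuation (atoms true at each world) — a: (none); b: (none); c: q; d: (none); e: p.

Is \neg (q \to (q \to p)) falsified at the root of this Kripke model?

a \nVdash \neg (q \to (q \to p)) since b is accessible from a and b \Vdash q \to (q \to p).
b \Vdash q \to (q \to p) vacuously: no world accessible from b forces the antecedent q.
So the root a does not force \neg (q \to (q \to p)); the model is a countermodel.

Yes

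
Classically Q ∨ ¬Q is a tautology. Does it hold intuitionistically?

This is the law of excluded middle, which is not intuitionistically valid.
A Kripke countermodel: worlds 0, 1; order generated by 0 ≤ 1; atoms true at each world — 0:{}; 1:{Q}.
0 ⊮ Q ∨ ¬Q: neither disjunct is forced at 0.
0 lacks atom Q, so 0 ⊮ Q.
So the root 0 does not force the formula.

No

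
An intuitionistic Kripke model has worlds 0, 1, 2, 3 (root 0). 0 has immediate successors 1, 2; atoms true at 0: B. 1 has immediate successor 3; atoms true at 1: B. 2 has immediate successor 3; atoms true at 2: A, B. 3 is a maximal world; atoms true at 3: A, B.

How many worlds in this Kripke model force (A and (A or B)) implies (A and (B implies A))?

4

0: forces it.
1: forces it.
2: forces it.
3: forces it.
Worlds forcing the formula: {0, 1, 2, 3}.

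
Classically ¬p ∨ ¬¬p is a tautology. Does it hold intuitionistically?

This is the weak law of excluded middle, which is not intuitionistically valid.
A Kripke countermodel: worlds 0, 1, 2; order generated by 0 ≤ 1, 0 ≤ 2; atoms true at each world — 0:{}; 1:{p}; 2:{}.
0 ⊮ ¬p ∨ ¬¬p: neither disjunct is forced at 0.
0 ⊮ ¬p since 1 is accessible from 0 and 1 ⊩ p.
So the root 0 does not force the formula.

No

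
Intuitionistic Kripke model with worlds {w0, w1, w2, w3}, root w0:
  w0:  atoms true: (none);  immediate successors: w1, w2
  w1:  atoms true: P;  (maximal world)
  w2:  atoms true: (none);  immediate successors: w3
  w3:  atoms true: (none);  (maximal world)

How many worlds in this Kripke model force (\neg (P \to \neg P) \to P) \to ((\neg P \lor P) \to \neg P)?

2

w0: does not force it — w0 \nVdash (\neg (P \to \neg P) \to P) \to ((\neg P \lor P) \to \neg P): already at w0 itself, w0 \Vdash \neg (P \to \neg P) \to P but w0 \nVdash (\neg P \lor P) \to \neg P.
w1: does not force it — w1 \nVdash (\neg (P \to \neg P) \to P) \to ((\neg P \lor P) \to \neg P): already at w1 itself, w1 \Vdash \neg (P \to \neg P) \to P but w1 \nVdash (\neg P \lor P) \to \neg P.
w2: forces it.
w3: forces it.
Worlds forcing the formula: {w2, w3}.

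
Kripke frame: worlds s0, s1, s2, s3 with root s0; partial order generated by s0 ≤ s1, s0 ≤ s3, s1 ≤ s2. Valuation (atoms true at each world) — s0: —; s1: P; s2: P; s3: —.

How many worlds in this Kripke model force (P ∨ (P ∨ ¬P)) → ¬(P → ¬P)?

s0: does not force it — s0 ⊮ (P ∨ (P ∨ ¬P)) → ¬(P → ¬P): at the accessible world s3, s3 ⊩ P ∨ (P ∨ ¬P) but s3 ⊮ ¬(P → ¬P).
s1: forces it.
s2: forces it.
s3: does not force it — s3 ⊮ (P ∨ (P ∨ ¬P)) → ¬(P → ¬P): already at s3 itself, s3 ⊩ P ∨ (P ∨ ¬P) but s3 ⊮ ¬(P → ¬P).
Worlds forcing the formula: {s1, s2}.

2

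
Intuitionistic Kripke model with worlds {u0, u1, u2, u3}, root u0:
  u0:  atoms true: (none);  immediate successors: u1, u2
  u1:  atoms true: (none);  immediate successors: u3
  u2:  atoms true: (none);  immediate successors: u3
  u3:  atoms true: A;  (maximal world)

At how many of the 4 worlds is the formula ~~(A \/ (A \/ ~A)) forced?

4

u0: forces it.
u1: forces it.
u2: forces it.
u3: forces it.
Worlds forcing the formula: {u0, u1, u2, u3}.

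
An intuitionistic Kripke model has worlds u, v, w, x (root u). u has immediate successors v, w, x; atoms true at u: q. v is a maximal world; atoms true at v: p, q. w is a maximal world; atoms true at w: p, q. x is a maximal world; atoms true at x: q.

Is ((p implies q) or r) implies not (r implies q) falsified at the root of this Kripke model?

u does not force ((p implies q) or r) implies not (r implies q): already at u itself, u forces (p implies q) or r but u does not force not (r implies q).
u does not force not (r implies q) since u is accessible from u and u forces r implies q.
u forces r implies q vacuously: no world accessible from u forces the antecedent r.
So the root u does not force ((p implies q) or r) implies not (r implies q); the model is a countermodel.

Yes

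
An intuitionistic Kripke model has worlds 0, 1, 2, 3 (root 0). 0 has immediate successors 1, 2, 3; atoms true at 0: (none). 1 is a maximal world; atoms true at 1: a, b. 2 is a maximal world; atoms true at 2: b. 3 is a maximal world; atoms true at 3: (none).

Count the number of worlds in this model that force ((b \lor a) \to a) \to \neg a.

0: does not force it — 0 \nVdash ((b \lor a) \to a) \to \neg a: at the accessible world 1, 1 \Vdash (b \lor a) \to a but 1 \nVdash \neg a.
1: does not force it — 1 \nVdash ((b \lor a) \to a) \to \neg a: already at 1 itself, 1 \Vdash (b \lor a) \to a but 1 \nVdash \neg a.
2: forces it.
3: forces it.
Worlds forcing the formula: {2, 3}.

2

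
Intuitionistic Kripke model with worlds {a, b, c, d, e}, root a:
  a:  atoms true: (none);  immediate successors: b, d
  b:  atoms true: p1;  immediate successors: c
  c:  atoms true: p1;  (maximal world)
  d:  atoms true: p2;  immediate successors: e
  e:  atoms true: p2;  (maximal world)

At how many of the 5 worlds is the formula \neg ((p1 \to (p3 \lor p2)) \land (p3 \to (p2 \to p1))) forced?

a: does not force it — a \nVdash \neg ((p1 \to (p3 \lor p2)) \land (p3 \to (p2 \to p1))) since d is accessible from a and d \Vdash (p1 \to (p3 \lor p2)) \land (p3 \to (p2 \to p1)).
b: forces it.
c: forces it.
d: does not force it.
e: does not force it.
Worlds forcing the formula: {b, c}.

2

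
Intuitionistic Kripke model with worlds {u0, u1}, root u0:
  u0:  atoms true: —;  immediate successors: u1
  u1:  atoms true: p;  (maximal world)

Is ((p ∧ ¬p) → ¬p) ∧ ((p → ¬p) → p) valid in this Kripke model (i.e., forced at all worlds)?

u0 ⊩ ((p ∧ ¬p) → ¬p) ∧ ((p → ¬p) → p) since u0 forces both conjuncts.
Since the root u0 forces ((p ∧ ¬p) → ¬p) ∧ ((p → ¬p) → p) and forcing is persistent (monotone upward), every world forces it.

Yes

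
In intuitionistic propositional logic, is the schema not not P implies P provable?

No

This is double-negation elimination, which is not intuitionistically valid.
A Kripke countermodel: worlds a, b; order generated by a <= b; atoms true at each world — a:{}; b:{P}.
a does not force not not P implies P: already at a itself, a forces not not P but a does not force P.
a lacks atom P, so a does not force P.
So the root a does not force the formula.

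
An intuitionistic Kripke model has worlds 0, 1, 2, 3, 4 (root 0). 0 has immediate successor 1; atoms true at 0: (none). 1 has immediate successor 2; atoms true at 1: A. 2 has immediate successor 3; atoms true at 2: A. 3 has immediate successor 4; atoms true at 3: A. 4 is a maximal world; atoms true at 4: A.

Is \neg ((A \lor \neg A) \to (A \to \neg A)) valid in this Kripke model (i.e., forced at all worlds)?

Yes

0 \Vdash \neg ((A \lor \neg A) \to (A \to \neg A)): no world accessible from 0 forces (A \lor \neg A) \to (A \to \neg A).
Since the root 0 forces \neg ((A \lor \neg A) \to (A \to \neg A)) and forcing is persistent (monotone upward), every world forces it.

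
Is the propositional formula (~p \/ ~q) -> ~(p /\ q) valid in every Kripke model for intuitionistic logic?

This is a constructively valid De Morgan direction (disjunction of negations to negated conjunction), which is intuitionistically derivable.
If ~p holds at a world then no accessible world forces p, hence none forces p /\ q; likewise for ~q.

Yes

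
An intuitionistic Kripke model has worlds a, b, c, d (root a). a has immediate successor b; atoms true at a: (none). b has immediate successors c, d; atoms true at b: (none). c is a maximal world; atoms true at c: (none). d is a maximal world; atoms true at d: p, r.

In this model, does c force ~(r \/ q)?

c ||- ~(r \/ q): no world accessible from c forces r \/ q.

Yes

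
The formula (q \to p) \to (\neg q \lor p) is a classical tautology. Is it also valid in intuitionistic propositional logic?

This is the material-implication-as-disjunction principle, which is not intuitionistically valid.
A Kripke countermodel: worlds u, v; order generated by u \le v; atoms true at each world — u:{}; v:{p,q}.
u \nVdash (q \to p) \to (\neg q \lor p): already at u itself, u \Vdash q \to p but u \nVdash \neg q \lor p.
u \nVdash \neg q \lor p: neither disjunct is forced at u.
u \nVdash \neg q since v is accessible from u and v \Vdash q.
So the root u does not force the formula.

No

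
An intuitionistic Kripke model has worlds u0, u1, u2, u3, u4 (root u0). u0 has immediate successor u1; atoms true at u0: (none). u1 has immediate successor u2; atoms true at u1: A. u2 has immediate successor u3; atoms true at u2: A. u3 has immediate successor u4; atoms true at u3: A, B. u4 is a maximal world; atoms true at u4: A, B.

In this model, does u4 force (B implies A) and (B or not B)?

Yes

u4 forces (B implies A) and (B or not B) since u4 forces both conjuncts.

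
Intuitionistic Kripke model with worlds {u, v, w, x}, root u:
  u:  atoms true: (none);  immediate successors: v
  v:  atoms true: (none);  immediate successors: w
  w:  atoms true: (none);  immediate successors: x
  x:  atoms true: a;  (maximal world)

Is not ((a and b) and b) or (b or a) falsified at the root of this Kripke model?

No

u forces not ((a and b) and b) or (b or a) via the disjunct not ((a and b) and b).
So the root u forces not ((a and b) and b) or (b or a); the model is not a countermodel.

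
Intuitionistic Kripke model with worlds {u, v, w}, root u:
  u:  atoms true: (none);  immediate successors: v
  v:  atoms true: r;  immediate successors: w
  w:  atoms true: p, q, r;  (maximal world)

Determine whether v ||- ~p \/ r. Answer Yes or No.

Yes

v ||- ~p \/ r via the disjunct r.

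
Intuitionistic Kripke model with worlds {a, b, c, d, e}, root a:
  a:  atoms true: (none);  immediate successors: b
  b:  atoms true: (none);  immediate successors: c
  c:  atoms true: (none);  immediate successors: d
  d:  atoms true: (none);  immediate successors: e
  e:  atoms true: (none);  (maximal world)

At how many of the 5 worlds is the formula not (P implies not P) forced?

0

a: does not force it — a does not force not (P implies not P) since a is accessible from a and a forces P implies not P.
b: does not force it.
c: does not force it.
d: does not force it.
e: does not force it.
Worlds forcing the formula: { }.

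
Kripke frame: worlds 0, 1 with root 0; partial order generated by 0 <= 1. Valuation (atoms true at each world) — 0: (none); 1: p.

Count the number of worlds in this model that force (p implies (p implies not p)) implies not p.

0: forces it.
1: forces it.
Worlds forcing the formula: {0, 1}.

2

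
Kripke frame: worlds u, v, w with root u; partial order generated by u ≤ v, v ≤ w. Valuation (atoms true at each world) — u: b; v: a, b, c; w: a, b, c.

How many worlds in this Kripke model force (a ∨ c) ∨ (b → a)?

u: does not force it — u ⊮ (a ∨ c) ∨ (b → a): neither disjunct is forced at u.
v: forces it.
w: forces it.
Worlds forcing the formula: {v, w}.

2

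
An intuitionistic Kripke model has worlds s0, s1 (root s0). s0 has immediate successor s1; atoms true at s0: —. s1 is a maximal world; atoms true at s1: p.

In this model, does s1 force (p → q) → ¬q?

s1 ⊩ (p → q) → ¬q vacuously: no world accessible from s1 forces the antecedent p → q.

Yes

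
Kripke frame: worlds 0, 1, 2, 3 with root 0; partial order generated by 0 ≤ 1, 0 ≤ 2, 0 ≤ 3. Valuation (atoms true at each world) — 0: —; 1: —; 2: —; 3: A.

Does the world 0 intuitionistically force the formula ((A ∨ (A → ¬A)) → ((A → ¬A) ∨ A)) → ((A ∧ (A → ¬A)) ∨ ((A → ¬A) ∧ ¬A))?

0 ⊮ ((A ∨ (A → ¬A)) → ((A → ¬A) ∨ A)) → ((A ∧ (A → ¬A)) ∨ ((A → ¬A) ∧ ¬A)): already at 0 itself, 0 ⊩ (A ∨ (A → ¬A)) → ((A → ¬A) ∨ A) but 0 ⊮ (A ∧ (A → ¬A)) ∨ ((A → ¬A) ∧ ¬A).
0 ⊮ (A ∧ (A → ¬A)) ∨ ((A → ¬A) ∧ ¬A): neither disjunct is forced at 0.
0 ⊮ A ∧ (A → ¬A) since 0 fails A.

No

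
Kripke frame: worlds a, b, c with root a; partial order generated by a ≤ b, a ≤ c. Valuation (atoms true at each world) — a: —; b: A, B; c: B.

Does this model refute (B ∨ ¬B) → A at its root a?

a ⊮ (B ∨ ¬B) → A: at the accessible world c, c ⊩ B ∨ ¬B but c ⊮ A.
c lacks atom A, so c ⊮ A.
So the root a does not force (B ∨ ¬B) → A; the model is a countermodel.

Yes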